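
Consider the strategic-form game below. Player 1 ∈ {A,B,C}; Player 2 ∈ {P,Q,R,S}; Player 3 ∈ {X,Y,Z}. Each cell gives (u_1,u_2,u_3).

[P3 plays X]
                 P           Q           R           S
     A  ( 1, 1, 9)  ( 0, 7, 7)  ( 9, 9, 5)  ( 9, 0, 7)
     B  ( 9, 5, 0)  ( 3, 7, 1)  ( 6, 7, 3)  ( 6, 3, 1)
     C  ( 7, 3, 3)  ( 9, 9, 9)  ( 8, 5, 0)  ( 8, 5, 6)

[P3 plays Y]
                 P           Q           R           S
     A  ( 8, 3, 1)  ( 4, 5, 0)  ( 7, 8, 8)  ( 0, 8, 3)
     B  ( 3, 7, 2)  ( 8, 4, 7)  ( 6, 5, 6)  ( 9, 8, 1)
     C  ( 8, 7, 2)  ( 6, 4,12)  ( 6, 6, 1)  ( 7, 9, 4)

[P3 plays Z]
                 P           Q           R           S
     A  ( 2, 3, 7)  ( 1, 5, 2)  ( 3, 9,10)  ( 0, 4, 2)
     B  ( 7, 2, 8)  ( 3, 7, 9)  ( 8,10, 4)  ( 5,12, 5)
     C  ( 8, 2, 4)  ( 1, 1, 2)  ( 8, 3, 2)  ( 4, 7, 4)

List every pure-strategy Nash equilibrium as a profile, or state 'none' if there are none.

(A,P,X): not NE [P1→B gives 9>1; P2→R gives 9>1]
(A,P,Y): not NE [P2→S gives 8>3; P3→X gives 9>1]
(A,P,Z): not NE [P1→C gives 8>2; P2→R gives 9>3; P3→X gives 9>7]
(A,Q,X): not NE [P1→C gives 9>0; P2→R gives 9>7]
(A,Q,Y): not NE [P1→B gives 8>4; P2→S gives 8>5; P3→X gives 7>0]
(A,Q,Z): not NE [P1→B gives 3>1; P2→R gives 9>5; P3→X gives 7>2]
(A,R,X): not NE [P3→Z gives 10>5]
(A,R,Y): not NE [P3→Z gives 10>8]
(A,R,Z): not NE [P1→C gives 8>3]
(A,S,X): not NE [P2→R gives 9>0]
(A,S,Y): not NE [P1→B gives 9>0; P3→X gives 7>3]
(A,S,Z): not NE [P1→B gives 5>0; P2→R gives 9>4; P3→X gives 7>2]
(B,P,X): not NE [P2→R gives 7>5; P3→Z gives 8>0]
(B,P,Y): not NE [P1→C gives 8>3; P2→S gives 8>7; P3→Z gives 8>2]
(B,P,Z): not NE [P1→C gives 8>7; P2→S gives 12>2]
(B,Q,X): not NE [P1→C gives 9>3; P3→Z gives 9>1]
(B,Q,Y): not NE [P2→S gives 8>4; P3→Z gives 9>7]
(B,Q,Z): not NE [P2→S gives 12>7]
(B,R,X): not NE [P1→A gives 9>6; P3→Y gives 6>3]
(B,R,Y): not NE [P1→A gives 7>6; P2→S gives 8>5]
(B,R,Z): not NE [P2→S gives 12>10; P3→Y gives 6>4]
(B,S,X): not NE [P1→A gives 9>6; P2→R gives 7>3; P3→Z gives 5>1]
(B,S,Y): not NE [P3→Z gives 5>1]
(B,S,Z): NE
(C,P,X): not NE [P1→B gives 9>7; P2→Q gives 9>3; P3→Z gives 4>3]
(C,P,Y): not NE [P2→S gives 9>7; P3→Z gives 4>2]
(C,P,Z): not NE [P2→S gives 7>2]
(C,Q,X): not NE [P3→Y gives 12>9]
(C,Q,Y): not NE [P1→B gives 8>6; P2→S gives 9>4]
(C,Q,Z): not NE [P1→B gives 3>1; P2→S gives 7>1; P3→Y gives 12>2]
(C,R,X): not NE [P1→A gives 9>8; P2→Q gives 9>5; P3→Z gives 2>0]
(C,R,Y): not NE [P1→A gives 7>6; P2→S gives 9>6; P3→Z gives 2>1]
(C,R,Z): not NE [P2→S gives 7>3]
(C,S,X): not NE [P1→A gives 9>8; P2→Q gives 9>5]
(C,S,Y): not NE [P1→B gives 9>7; P3→X gives 6>4]
(C,S,Z): not NE [P1→B gives 5>4; P3→X gives 6>4]

Nash profiles: (B,S,Z)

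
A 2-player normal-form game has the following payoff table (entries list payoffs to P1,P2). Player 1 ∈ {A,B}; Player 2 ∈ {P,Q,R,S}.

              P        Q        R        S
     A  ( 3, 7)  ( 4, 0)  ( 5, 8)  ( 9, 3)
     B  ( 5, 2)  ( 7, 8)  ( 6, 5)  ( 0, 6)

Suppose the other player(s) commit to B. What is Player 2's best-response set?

argmax u_2 = {Q}

u_2(P vs B) = 2
u_2(Q vs B) = 8
u_2(R vs B) = 5
u_2(S vs B) = 6
max payoff 8 at {Q}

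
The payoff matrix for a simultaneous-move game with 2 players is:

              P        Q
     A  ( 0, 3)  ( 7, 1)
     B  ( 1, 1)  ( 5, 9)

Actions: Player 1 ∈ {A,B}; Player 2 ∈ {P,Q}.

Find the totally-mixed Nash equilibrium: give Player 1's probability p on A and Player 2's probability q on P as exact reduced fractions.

P1 indiff ⇒ q·0+(1-q)·7 = q·1+(1-q)·5 ⇒ q(-1) = (1-q)(-2) ⇒ q = 2/3
P2 indiff ⇒ p·3+(1-p)·1 = p·1+(1-p)·9 ⇒ p(2) = (1-p)(8) ⇒ p = 4/5

P1 mixes 4/5 on A; P2 mixes 2/3 on P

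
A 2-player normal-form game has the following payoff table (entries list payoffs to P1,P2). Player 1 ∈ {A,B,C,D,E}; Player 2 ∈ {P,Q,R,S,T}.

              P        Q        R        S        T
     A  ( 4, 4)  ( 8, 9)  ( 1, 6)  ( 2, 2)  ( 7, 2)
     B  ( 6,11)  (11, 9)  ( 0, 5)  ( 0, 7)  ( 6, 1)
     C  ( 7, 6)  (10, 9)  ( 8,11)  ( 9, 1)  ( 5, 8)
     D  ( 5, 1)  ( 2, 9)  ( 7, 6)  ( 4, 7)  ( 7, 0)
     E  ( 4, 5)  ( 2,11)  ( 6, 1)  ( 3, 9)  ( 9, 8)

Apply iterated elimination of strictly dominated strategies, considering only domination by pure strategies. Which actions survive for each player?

Survivors P1:{B,C} P2:{P,Q,R}

P2 drop S (Q beats it: A:9>2 B:9>7 C:9>1 D:9>7 E:11>9)
P2 drop T (Q beats it: A:9>2 B:9>1 C:9>8 D:9>0 E:11>8)
P1 drop A (C beats it: P:7>4 Q:10>8 R:8>1)
P1 drop D (C beats it: P:7>5 Q:10>2 R:8>7)
P1 drop E (C beats it: P:7>4 Q:10>2 R:8>6)
P1→{B,C} P2→{P,Q,R}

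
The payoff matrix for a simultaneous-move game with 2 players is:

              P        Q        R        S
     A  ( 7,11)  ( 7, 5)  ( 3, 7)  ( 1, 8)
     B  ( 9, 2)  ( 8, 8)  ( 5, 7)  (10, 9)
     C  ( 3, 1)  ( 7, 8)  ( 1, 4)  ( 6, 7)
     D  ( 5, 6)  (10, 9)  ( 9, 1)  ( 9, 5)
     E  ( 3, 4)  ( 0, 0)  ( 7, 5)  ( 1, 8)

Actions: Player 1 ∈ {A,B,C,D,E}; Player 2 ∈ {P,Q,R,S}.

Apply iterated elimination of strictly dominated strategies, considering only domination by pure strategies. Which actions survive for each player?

Survivors P1:{B,D} P2:{Q,S}

P1 drop A (B beats it: P:9>7 Q:8>7 R:5>3 S:10>1)
P1 drop C (B beats it: P:9>3 Q:8>7 R:5>1 S:10>6)
P1 drop E (D beats it: P:5>3 Q:10>0 R:9>7 S:9>1)
P2 drop P (Q beats it: B:8>2 D:9>6)
P2 drop R (Q beats it: B:8>7 D:9>1)
P1→{B,D} P2→{Q,S}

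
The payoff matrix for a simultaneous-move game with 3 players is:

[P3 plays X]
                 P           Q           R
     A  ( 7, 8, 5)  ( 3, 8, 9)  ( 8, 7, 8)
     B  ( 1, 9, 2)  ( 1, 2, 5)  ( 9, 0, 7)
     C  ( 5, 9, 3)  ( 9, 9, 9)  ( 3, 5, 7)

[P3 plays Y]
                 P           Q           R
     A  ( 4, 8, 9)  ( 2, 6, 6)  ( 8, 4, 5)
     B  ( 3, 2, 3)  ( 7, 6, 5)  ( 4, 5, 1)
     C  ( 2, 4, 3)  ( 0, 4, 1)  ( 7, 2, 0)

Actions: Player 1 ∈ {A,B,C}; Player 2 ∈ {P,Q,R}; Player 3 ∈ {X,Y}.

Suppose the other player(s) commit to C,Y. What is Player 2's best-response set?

u_2(P vs C,Y) = 4
u_2(Q vs C,Y) = 4
u_2(R vs C,Y) = 2
max payoff 4 at {P,Q}

BR_2 = {P,Q}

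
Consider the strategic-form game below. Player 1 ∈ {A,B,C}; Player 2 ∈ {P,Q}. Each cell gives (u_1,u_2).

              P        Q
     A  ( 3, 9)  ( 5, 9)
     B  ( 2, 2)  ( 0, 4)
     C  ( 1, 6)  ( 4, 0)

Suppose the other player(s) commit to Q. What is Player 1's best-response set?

BR_1 = {A}

u_1(A vs Q) = 5
u_1(B vs Q) = 0
u_1(C vs Q) = 4
max payoff 5 at {A}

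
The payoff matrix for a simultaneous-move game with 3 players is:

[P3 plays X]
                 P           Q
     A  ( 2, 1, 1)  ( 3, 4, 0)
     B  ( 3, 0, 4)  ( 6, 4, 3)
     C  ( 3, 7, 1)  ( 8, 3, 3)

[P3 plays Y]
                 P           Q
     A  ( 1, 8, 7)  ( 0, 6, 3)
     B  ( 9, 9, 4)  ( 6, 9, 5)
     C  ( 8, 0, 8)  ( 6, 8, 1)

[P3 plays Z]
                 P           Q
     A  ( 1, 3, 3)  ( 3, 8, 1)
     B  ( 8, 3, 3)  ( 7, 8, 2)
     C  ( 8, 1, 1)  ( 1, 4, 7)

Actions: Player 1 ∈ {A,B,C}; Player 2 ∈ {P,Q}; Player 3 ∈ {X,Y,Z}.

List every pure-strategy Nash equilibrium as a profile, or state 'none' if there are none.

(A,P,X): not NE [P1→C gives 3>2; P2→Q gives 4>1; P3→Y gives 7>1]
(A,P,Y): not NE [P1→B gives 9>1]
(A,P,Z): not NE [P1→C gives 8>1; P2→Q gives 8>3; P3→Y gives 7>3]
(A,Q,X): not NE [P1→C gives 8>3; P3→Y gives 3>0]
(A,Q,Y): not NE [P1→C gives 6>0; P2→P gives 8>6]
(A,Q,Z): not NE [P1→B gives 7>3; P3→Y gives 3>1]
(B,P,X): not NE [P2→Q gives 4>0]
(B,P,Y): NE
(B,P,Z): not NE [P2→Q gives 8>3; P3→Y gives 4>3]
(B,Q,X): not NE [P1→C gives 8>6; P3→Y gives 5>3]
(B,Q,Y): NE
(B,Q,Z): not NE [P3→Y gives 5>2]
(C,P,X): not NE [P3→Y gives 8>1]
(C,P,Y): not NE [P1→B gives 9>8; P2→Q gives 8>0]
(C,P,Z): not NE [P2→Q gives 4>1; P3→Y gives 8>1]
(C,Q,X): not NE [P2→P gives 7>3; P3→Z gives 7>3]
(C,Q,Y): not NE [P3→Z gives 7>1]
(C,Q,Z): not NE [P1→B gives 7>1]

PSNE = {(B,P,Y), (B,Q,Y)}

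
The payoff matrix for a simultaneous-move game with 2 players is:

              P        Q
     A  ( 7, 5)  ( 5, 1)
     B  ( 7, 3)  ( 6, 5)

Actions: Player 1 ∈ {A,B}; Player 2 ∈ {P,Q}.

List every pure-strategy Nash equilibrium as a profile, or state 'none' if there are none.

Nash profiles: (A,P), (B,Q)

(A,P): NE
(A,Q): not NE [P1→B gives 6>5; P2→P gives 5>1]
(B,P): not NE [P2→Q gives 5>3]
(B,Q): NE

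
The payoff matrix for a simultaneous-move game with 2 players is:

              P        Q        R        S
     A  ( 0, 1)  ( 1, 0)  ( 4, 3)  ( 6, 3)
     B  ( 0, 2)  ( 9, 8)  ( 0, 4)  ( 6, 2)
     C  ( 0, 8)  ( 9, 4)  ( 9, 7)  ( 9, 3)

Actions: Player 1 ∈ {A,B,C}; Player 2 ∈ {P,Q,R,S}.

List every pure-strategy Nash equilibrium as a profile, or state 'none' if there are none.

(A,P): not NE [P2→S gives 3>1]
(A,Q): not NE [P1→C gives 9>1; P2→S gives 3>0]
(A,R): not NE [P1→C gives 9>4]
(A,S): not NE [P1→C gives 9>6]
(B,P): not NE [P2→Q gives 8>2]
(B,Q): NE
(B,R): not NE [P1→C gives 9>0; P2→Q gives 8>4]
(B,S): not NE [P1→C gives 9>6; P2→Q gives 8>2]
(C,P): NE
(C,Q): not NE [P2→P gives 8>4]
(C,R): not NE [P2→P gives 8>7]
(C,S): not NE [P2→P gives 8>3]

PSNE = {(B,Q), (C,P)}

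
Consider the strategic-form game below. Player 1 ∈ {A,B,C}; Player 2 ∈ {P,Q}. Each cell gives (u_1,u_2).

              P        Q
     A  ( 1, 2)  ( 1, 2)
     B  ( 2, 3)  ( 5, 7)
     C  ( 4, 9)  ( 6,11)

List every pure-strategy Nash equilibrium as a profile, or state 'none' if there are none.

(A,P): not NE [P1→C gives 4>1]
(A,Q): not NE [P1→C gives 6>1]
(B,P): not NE [P1→C gives 4>2; P2→Q gives 7>3]
(B,Q): not NE [P1→C gives 6>5]
(C,P): not NE [P2→Q gives 11>9]
(C,Q): NE

PSNE = {(C,Q)}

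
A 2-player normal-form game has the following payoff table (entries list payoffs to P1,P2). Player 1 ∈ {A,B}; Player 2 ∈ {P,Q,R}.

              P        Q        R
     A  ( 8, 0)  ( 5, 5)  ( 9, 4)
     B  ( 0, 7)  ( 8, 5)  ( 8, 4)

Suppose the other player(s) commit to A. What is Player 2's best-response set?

u_2(P vs A) = 0
u_2(Q vs A) = 5
u_2(R vs A) = 4
max payoff 5 at {Q}

P2 best: {Q}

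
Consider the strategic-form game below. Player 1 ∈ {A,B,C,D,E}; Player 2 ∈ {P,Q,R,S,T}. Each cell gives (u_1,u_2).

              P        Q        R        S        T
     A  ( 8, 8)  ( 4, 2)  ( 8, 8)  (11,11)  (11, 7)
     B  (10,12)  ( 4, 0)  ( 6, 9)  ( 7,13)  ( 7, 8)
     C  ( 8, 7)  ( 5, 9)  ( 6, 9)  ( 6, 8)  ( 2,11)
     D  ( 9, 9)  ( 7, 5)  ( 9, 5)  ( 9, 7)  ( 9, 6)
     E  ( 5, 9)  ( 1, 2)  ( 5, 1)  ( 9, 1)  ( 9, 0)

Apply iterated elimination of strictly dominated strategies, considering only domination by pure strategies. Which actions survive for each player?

IESDS → P1:{A,B,D} P2:{P,S}

P1 drop C (D beats it: P:9>8 Q:7>5 R:9>6 S:9>6 T:9>2)
P1 drop E (A beats it: P:8>5 Q:4>1 R:8>5 S:11>9 T:11>9)
P2 drop Q (P beats it: A:8>2 B:12>0 D:9>5)
P2 drop R (S beats it: A:11>8 B:13>9 D:7>5)
P2 drop T (P beats it: A:8>7 B:12>8 D:9>6)
P1→{A,B,D} P2→{P,S}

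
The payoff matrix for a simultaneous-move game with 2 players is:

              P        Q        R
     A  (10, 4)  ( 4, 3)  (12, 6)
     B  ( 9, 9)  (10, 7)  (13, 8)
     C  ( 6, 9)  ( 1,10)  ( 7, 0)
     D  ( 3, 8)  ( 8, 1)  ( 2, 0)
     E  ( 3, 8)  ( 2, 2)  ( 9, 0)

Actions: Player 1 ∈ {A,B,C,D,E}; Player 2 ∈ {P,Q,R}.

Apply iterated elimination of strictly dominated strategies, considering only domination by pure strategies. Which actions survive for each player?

IESDS → P1:{A,B} P2:{P,R}

P1 drop C (A beats it: P:10>6 Q:4>1 R:12>7)
P1 drop D (B beats it: P:9>3 Q:10>8 R:13>2)
P1 drop E (A beats it: P:10>3 Q:4>2 R:12>9)
P2 drop Q (P beats it: A:4>3 B:9>7)
P1→{A,B} P2→{P,R}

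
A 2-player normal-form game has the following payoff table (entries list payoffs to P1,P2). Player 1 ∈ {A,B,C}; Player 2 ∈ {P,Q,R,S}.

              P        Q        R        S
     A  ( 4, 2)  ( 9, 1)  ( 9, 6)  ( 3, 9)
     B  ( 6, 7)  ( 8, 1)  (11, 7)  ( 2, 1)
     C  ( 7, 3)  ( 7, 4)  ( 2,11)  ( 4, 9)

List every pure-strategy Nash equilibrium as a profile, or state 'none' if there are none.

Nash profiles: (B,R)

(A,P): not NE [P1→C gives 7>4; P2→S gives 9>2]
(A,Q): not NE [P2→S gives 9>1]
(A,R): not NE [P1→B gives 11>9; P2→S gives 9>6]
(A,S): not NE [P1→C gives 4>3]
(B,P): not NE [P1→C gives 7>6]
(B,Q): not NE [P1→A gives 9>8; P2→R gives 7>1]
(B,R): NE
(B,S): not NE [P1→C gives 4>2; P2→R gives 7>1]
(C,P): not NE [P2→R gives 11>3]
(C,Q): not NE [P1→A gives 9>7; P2→R gives 11>4]
(C,R): not NE [P1→B gives 11>2]
(C,S): not NE [P2→R gives 11>9]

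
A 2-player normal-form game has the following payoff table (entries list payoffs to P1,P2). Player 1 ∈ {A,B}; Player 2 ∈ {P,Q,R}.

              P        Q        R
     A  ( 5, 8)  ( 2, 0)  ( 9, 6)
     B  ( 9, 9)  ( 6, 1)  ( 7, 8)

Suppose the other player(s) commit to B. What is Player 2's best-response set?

P2 best: {P}

u_2(P vs B) = 9
u_2(Q vs B) = 1
u_2(R vs B) = 8
max payoff 9 at {P}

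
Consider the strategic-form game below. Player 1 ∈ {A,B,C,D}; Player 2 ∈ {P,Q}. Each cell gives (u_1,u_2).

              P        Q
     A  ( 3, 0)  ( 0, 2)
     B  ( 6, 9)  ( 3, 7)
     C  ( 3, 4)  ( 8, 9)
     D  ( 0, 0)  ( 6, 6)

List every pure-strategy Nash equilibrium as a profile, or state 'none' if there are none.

(A,P): not NE [P1→B gives 6>3; P2→Q gives 2>0]
(A,Q): not NE [P1→C gives 8>0]
(B,P): NE
(B,Q): not NE [P1→C gives 8>3; P2→P gives 9>7]
(C,P): not NE [P1→B gives 6>3; P2→Q gives 9>4]
(C,Q): NE
(D,P): not NE [P1→B gives 6>0; P2→Q gives 6>0]
(D,Q): not NE [P1→C gives 8>6]

Nash profiles: (B,P), (C,Q)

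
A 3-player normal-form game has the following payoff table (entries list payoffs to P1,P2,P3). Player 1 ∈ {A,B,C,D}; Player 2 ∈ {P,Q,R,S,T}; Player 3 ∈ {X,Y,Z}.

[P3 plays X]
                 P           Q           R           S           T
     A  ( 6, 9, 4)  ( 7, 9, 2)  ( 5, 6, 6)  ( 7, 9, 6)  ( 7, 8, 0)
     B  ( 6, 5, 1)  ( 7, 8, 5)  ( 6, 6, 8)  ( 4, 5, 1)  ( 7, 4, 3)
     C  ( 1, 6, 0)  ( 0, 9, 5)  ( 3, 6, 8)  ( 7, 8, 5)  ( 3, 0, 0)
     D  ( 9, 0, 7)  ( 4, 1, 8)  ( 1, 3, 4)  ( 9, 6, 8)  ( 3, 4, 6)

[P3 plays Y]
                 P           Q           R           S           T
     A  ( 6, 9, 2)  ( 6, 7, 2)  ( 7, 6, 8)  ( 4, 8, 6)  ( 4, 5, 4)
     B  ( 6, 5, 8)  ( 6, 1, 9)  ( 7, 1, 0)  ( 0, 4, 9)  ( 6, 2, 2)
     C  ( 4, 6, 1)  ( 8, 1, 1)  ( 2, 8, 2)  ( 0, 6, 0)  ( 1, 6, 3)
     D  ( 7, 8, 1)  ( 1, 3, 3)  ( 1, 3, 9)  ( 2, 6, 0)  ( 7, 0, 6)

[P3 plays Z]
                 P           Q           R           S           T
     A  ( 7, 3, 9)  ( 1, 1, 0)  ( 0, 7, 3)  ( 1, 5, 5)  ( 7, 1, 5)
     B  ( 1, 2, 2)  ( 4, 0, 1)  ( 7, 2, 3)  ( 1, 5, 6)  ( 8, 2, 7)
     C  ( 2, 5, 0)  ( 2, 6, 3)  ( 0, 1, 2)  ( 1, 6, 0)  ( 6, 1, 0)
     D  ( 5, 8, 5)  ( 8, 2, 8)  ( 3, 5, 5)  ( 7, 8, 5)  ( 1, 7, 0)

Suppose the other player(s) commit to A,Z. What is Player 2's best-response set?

u_2(P vs A,Z) = 3
u_2(Q vs A,Z) = 1
u_2(R vs A,Z) = 7
u_2(S vs A,Z) = 5
u_2(T vs A,Z) = 1
max payoff 7 at {R}

P2 best: {R}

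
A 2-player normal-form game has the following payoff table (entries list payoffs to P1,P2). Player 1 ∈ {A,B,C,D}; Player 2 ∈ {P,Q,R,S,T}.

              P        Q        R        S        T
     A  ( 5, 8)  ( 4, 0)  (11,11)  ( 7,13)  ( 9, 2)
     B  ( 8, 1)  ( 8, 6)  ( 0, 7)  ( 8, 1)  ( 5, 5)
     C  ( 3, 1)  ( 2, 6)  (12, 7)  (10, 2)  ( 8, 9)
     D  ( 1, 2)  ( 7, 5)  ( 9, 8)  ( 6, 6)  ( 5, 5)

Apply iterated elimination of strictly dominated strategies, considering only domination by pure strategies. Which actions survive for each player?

Remaining: P1:{A,C} P2:{R,S,T}

P2 drop P (R beats it: A:11>8 B:7>1 C:7>1 D:8>2)
P2 drop Q (R beats it: A:11>0 B:7>6 C:7>6 D:8>5)
P1 drop B (C beats it: R:12>0 S:10>8 T:8>5)
P1 drop D (A beats it: R:11>9 S:7>6 T:9>5)
P1→{A,C} P2→{R,S,T}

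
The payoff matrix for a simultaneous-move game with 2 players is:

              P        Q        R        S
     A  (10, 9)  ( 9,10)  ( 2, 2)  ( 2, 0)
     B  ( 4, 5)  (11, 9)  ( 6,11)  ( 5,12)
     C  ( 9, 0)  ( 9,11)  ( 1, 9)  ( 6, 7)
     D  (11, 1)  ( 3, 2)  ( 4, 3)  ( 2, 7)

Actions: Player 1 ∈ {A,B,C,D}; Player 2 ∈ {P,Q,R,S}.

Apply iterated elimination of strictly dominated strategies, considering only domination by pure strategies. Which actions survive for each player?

P2 drop P (Q beats it: A:10>9 B:9>5 C:11>0 D:2>1)
P1 drop A (B beats it: Q:11>9 R:6>2 S:5>2)
P1 drop D (B beats it: Q:11>3 R:6>4 S:5>2)
P1→{B,C} P2→{Q,R,S}

Survivors P1:{B,C} P2:{Q,R,S}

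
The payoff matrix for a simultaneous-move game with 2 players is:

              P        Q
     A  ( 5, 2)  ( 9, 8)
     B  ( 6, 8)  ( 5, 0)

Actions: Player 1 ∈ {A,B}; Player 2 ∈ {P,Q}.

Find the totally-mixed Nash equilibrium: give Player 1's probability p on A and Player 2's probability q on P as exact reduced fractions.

p=4/7, q=4/5

P1 indiff ⇒ q·5+(1-q)·9 = q·6+(1-q)·5 ⇒ q(-1) = (1-q)(-4) ⇒ q = 4/5
P2 indiff ⇒ p·2+(1-p)·8 = p·8+(1-p)·0 ⇒ p(-6) = (1-p)(-8) ⇒ p = 4/7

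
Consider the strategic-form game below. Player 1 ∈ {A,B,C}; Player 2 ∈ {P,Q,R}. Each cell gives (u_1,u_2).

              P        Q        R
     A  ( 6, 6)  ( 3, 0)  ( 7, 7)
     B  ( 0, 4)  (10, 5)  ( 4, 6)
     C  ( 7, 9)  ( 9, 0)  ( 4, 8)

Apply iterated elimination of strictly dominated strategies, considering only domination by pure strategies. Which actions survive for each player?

Survivors P1:{A,C} P2:{P,R}

P2 drop Q (R beats it: A:7>0 B:6>5 C:8>0)
P1 drop B (A beats it: P:6>0 R:7>4)
P1→{A,C} P2→{P,R}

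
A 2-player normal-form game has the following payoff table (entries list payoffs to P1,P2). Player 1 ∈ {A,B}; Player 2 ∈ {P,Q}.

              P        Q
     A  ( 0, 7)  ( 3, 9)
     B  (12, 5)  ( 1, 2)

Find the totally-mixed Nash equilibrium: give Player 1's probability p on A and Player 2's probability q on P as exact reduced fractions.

(p,q) = (3/5, 1/7)

P1 indiff ⇒ q·0+(1-q)·3 = q·12+(1-q)·1 ⇒ q(-12) = (1-q)(-2) ⇒ q = 1/7
P2 indiff ⇒ p·7+(1-p)·5 = p·9+(1-p)·2 ⇒ p(-2) = (1-p)(-3) ⇒ p = 3/5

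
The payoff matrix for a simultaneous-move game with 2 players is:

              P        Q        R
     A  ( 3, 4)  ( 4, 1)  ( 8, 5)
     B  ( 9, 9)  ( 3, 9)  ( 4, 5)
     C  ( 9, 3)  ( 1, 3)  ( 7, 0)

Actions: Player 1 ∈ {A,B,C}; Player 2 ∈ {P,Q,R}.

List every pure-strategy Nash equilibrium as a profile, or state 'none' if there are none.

PSNE = {(A,R), (B,P), (C,P)}

(A,P): not NE [P1→C gives 9>3; P2→R gives 5>4]
(A,Q): not NE [P2→R gives 5>1]
(A,R): NE
(B,P): NE
(B,Q): not NE [P1→A gives 4>3]
(B,R): not NE [P1→A gives 8>4; P2→Q gives 9>5]
(C,P): NE
(C,Q): not NE [P1→A gives 4>1]
(C,R): not NE [P1→A gives 8>7; P2→Q gives 3>0]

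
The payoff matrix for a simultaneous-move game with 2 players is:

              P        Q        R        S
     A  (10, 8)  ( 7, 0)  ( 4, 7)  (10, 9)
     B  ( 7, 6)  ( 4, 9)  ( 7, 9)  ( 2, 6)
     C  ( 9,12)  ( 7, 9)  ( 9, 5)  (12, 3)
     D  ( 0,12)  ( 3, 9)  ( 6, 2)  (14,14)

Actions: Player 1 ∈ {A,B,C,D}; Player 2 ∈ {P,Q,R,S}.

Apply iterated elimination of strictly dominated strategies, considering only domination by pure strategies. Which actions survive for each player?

P1 drop B (C beats it: P:9>7 Q:7>4 R:9>7 S:12>2)
P2 drop Q (P beats it: A:8>0 C:12>9 D:12>9)
P2 drop R (P beats it: A:8>7 C:12>5 D:12>2)
P1→{A,C,D} P2→{P,S}

IESDS → P1:{A,C,D} P2:{P,S}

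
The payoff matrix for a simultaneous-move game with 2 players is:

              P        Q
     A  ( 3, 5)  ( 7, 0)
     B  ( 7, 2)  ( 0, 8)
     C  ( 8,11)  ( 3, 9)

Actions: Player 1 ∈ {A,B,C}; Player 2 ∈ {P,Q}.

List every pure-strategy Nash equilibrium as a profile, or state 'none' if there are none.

NE set: (C,P)

(A,P): not NE [P1→C gives 8>3]
(A,Q): not NE [P2→P gives 5>0]
(B,P): not NE [P1→C gives 8>7; P2→Q gives 8>2]
(B,Q): not NE [P1→A gives 7>0]
(C,P): NE
(C,Q): not NE [P1→A gives 7>3; P2→P gives 11>9]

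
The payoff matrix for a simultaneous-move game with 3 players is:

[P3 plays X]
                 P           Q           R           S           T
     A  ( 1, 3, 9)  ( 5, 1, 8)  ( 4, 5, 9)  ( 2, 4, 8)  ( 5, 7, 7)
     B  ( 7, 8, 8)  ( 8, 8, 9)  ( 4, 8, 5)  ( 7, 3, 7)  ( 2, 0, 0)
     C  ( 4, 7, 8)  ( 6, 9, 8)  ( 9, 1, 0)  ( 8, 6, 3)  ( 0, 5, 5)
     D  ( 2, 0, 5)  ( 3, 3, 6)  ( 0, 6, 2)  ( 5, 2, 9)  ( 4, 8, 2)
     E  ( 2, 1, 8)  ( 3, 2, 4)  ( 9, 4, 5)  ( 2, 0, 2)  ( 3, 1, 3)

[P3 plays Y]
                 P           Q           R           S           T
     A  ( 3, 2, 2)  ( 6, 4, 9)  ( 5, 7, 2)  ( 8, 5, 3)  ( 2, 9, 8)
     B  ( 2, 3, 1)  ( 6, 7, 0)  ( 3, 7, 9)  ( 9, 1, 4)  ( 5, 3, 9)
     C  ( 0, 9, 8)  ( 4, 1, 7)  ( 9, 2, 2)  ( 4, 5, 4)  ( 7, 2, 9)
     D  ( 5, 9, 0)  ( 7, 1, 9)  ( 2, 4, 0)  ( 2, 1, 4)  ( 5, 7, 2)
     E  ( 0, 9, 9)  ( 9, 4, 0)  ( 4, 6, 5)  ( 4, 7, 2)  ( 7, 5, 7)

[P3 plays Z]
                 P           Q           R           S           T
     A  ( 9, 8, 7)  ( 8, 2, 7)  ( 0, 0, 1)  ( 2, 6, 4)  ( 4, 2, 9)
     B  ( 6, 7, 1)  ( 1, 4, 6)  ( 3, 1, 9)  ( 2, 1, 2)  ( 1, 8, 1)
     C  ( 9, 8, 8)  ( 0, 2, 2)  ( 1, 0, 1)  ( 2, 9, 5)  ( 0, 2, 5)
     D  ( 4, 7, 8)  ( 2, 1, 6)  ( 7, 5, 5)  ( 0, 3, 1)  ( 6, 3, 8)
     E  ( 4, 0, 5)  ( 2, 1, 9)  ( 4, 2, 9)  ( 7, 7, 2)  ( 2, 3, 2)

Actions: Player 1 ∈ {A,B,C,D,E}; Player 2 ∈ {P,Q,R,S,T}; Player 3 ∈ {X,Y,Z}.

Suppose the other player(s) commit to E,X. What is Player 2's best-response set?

u_2(P vs E,X) = 1
u_2(Q vs E,X) = 2
u_2(R vs E,X) = 4
u_2(S vs E,X) = 0
u_2(T vs E,X) = 1
max payoff 4 at {R}

P2 best: {R}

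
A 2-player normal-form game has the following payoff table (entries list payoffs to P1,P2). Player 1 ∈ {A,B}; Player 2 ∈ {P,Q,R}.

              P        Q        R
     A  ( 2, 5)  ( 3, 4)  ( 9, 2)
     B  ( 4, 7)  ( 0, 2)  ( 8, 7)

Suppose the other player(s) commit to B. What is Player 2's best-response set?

argmax u_2 = {P,R}

u_2(P vs B) = 7
u_2(Q vs B) = 2
u_2(R vs B) = 7
max payoff 7 at {P,R}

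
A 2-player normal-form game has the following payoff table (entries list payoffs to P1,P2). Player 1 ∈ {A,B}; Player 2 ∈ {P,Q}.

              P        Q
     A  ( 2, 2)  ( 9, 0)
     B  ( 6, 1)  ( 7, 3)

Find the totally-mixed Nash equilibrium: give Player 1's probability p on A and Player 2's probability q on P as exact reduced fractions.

(p,q) = (1/2, 1/3)

P1 indiff ⇒ q·2+(1-q)·9 = q·6+(1-q)·7 ⇒ q(-4) = (1-q)(-2) ⇒ q = 1/3
P2 indiff ⇒ p·2+(1-p)·1 = p·0+(1-p)·3 ⇒ p(2) = (1-p)(2) ⇒ p = 1/2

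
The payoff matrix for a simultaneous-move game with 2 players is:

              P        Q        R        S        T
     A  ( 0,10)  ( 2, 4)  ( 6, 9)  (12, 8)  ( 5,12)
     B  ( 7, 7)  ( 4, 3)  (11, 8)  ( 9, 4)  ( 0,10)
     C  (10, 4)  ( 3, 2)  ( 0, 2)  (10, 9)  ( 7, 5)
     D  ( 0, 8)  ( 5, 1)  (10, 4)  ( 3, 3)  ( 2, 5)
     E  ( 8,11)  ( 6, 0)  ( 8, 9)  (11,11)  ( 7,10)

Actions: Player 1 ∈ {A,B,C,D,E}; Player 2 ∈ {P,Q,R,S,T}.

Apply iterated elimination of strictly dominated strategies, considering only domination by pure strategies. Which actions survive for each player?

P2 drop Q (P beats it: A:10>4 B:7>3 C:4>2 D:8>1 E:11>0)
P2 drop R (T beats it: A:12>9 B:10>8 C:5>2 D:5>4 E:10>9)
P1 drop B (C beats it: P:10>7 S:10>9 T:7>0)
P1 drop D (C beats it: P:10>0 S:10>3 T:7>2)
P1→{A,C,E} P2→{P,S,T}

Remaining: P1:{A,C,E} P2:{P,S,T}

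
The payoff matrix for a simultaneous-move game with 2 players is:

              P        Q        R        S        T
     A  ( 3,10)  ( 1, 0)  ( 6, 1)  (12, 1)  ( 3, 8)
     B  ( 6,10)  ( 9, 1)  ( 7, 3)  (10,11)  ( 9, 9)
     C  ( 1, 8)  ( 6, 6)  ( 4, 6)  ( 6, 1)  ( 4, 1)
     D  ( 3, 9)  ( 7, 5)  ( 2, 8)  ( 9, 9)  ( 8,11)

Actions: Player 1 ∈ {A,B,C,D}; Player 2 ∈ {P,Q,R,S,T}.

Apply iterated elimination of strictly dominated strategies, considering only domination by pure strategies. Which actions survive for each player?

Remaining: P1:{A,B} P2:{P,S}

P1 drop C (B beats it: P:6>1 Q:9>6 R:7>4 S:10>6 T:9>4)
P1 drop D (B beats it: P:6>3 Q:9>7 R:7>2 S:10>9 T:9>8)
P2 drop Q (P beats it: A:10>0 B:10>1)
P2 drop R (P beats it: A:10>1 B:10>3)
P2 drop T (P beats it: A:10>8 B:10>9)
P1→{A,B} P2→{P,S}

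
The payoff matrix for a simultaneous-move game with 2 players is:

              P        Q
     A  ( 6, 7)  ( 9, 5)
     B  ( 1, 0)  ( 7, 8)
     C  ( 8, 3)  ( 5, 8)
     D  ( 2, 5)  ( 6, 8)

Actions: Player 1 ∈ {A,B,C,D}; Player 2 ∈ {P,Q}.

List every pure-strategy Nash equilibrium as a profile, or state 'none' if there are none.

Equilibria: none

(A,P): not NE [P1→C gives 8>6]
(A,Q): not NE [P2→P gives 7>5]
(B,P): not NE [P1→C gives 8>1; P2→Q gives 8>0]
(B,Q): not NE [P1→A gives 9>7]
(C,P): not NE [P2→Q gives 8>3]
(C,Q): not NE [P1→A gives 9>5]
(D,P): not NE [P1→C gives 8>2; P2→Q gives 8>5]
(D,Q): not NE [P1→A gives 9>6]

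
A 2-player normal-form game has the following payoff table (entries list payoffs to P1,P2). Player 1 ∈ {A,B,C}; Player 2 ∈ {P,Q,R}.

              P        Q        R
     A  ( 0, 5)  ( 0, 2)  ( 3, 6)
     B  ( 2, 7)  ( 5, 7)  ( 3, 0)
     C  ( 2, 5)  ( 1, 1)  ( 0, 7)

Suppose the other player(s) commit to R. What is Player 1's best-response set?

argmax u_1 = {A,B}

u_1(A vs R) = 3
u_1(B vs R) = 3
u_1(C vs R) = 0
max payoff 3 at {A,B}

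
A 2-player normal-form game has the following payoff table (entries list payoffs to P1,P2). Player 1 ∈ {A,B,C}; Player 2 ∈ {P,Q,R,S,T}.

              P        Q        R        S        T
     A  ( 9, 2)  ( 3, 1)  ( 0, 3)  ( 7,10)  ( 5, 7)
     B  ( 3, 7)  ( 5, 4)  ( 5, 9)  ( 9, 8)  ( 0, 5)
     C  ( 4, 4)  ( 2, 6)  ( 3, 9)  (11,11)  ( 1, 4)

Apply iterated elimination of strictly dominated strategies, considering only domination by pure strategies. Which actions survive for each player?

P2 drop P (R beats it: A:3>2 B:9>7 C:9>4)
P2 drop Q (R beats it: A:3>1 B:9>4 C:9>6)
P2 drop T (S beats it: A:10>7 B:8>5 C:11>4)
P1 drop A (B beats it: R:5>0 S:9>7)
P1→{B,C} P2→{R,S}

IESDS → P1:{B,C} P2:{R,S}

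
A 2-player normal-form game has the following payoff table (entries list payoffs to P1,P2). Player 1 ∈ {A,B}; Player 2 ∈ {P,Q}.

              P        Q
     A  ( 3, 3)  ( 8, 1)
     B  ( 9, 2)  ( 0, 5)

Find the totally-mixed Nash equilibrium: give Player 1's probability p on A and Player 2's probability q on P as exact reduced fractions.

P1 indiff ⇒ q·3+(1-q)·8 = q·9+(1-q)·0 ⇒ q(-6) = (1-q)(-8) ⇒ q = 4/7
P2 indiff ⇒ p·3+(1-p)·2 = p·1+(1-p)·5 ⇒ p(2) = (1-p)(3) ⇒ p = 3/5

p=3/5, q=4/7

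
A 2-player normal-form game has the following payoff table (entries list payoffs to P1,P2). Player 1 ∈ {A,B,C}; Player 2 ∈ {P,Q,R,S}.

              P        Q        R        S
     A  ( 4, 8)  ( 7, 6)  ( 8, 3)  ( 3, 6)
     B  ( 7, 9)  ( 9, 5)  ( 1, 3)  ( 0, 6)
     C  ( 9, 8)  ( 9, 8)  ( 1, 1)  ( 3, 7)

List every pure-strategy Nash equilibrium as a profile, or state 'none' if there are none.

(A,P): not NE [P1→C gives 9>4]
(A,Q): not NE [P1→C gives 9>7; P2→P gives 8>6]
(A,R): not NE [P2→P gives 8>3]
(A,S): not NE [P2→P gives 8>6]
(B,P): not NE [P1→C gives 9>7]
(B,Q): not NE [P2→P gives 9>5]
(B,R): not NE [P1→A gives 8>1; P2→P gives 9>3]
(B,S): not NE [P1→C gives 3>0; P2→P gives 9>6]
(C,P): NE
(C,Q): NE
(C,R): not NE [P1→A gives 8>1; P2→Q gives 8>1]
(C,S): not NE [P2→Q gives 8>7]

NE set: (C,P), (C,Q)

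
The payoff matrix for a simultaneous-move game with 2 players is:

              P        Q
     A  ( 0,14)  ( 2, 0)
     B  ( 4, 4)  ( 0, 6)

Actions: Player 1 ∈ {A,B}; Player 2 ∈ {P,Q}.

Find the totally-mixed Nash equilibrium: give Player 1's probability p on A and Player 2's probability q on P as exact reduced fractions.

P1 mixes 1/8 on A; P2 mixes 1/3 on P

P1 indiff ⇒ q·0+(1-q)·2 = q·4+(1-q)·0 ⇒ q(-4) = (1-q)(-2) ⇒ q = 1/3
P2 indiff ⇒ p·14+(1-p)·4 = p·0+(1-p)·6 ⇒ p(14) = (1-p)(2) ⇒ p = 1/8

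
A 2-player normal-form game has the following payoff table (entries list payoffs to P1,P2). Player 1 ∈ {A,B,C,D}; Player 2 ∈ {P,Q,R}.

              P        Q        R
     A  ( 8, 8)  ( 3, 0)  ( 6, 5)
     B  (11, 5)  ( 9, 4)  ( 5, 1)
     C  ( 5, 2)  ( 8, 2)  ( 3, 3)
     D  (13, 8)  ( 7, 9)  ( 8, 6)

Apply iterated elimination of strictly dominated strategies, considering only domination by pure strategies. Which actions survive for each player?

IESDS → P1:{B,D} P2:{P,Q}

P1 drop A (D beats it: P:13>8 Q:7>3 R:8>6)
P1 drop C (B beats it: P:11>5 Q:9>8 R:5>3)
P2 drop R (P beats it: B:5>1 D:8>6)
P1→{B,D} P2→{P,Q}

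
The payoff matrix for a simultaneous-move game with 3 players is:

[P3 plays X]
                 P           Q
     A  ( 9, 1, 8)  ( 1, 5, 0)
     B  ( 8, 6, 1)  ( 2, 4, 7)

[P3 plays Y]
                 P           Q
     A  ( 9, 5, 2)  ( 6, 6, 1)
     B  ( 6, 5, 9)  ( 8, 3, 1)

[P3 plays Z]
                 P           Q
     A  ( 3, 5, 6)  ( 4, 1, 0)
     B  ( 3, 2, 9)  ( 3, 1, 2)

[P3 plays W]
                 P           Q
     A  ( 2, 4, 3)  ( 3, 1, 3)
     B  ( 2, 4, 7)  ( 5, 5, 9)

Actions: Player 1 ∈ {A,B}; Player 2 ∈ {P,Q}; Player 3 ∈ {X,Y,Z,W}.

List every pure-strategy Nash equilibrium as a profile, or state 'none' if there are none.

(A,P,X): not NE [P2→Q gives 5>1]
(A,P,Y): not NE [P2→Q gives 6>5; P3→X gives 8>2]
(A,P,Z): not NE [P3→X gives 8>6]
(A,P,W): not NE [P3→X gives 8>3]
(A,Q,X): not NE [P1→B gives 2>1; P3→W gives 3>0]
(A,Q,Y): not NE [P1→B gives 8>6; P3→W gives 3>1]
(A,Q,Z): not NE [P2→P gives 5>1; P3→W gives 3>0]
(A,Q,W): not NE [P1→B gives 5>3; P2→P gives 4>1]
(B,P,X): not NE [P1→A gives 9>8; P3→Z gives 9>1]
(B,P,Y): not NE [P1→A gives 9>6]
(B,P,Z): NE
(B,P,W): not NE [P2→Q gives 5>4; P3→Z gives 9>7]
(B,Q,X): not NE [P2→P gives 6>4; P3→W gives 9>7]
(B,Q,Y): not NE [P2→P gives 5>3; P3→W gives 9>1]
(B,Q,Z): not NE [P1→A gives 4>3; P2→P gives 2>1; P3→W gives 9>2]
(B,Q,W): NE

PSNE = {(B,P,Z), (B,Q,W)}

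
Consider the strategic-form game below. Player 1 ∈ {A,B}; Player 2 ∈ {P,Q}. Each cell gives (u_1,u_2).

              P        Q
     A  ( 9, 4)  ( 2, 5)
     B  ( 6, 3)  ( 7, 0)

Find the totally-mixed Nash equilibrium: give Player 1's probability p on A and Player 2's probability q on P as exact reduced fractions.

P1 indiff ⇒ q·9+(1-q)·2 = q·6+(1-q)·7 ⇒ q(3) = (1-q)(5) ⇒ q = 5/8
P2 indiff ⇒ p·4+(1-p)·3 = p·5+(1-p)·0 ⇒ p(-1) = (1-p)(-3) ⇒ p = 3/4

P1 mixes 3/4 on A; P2 mixes 5/8 on P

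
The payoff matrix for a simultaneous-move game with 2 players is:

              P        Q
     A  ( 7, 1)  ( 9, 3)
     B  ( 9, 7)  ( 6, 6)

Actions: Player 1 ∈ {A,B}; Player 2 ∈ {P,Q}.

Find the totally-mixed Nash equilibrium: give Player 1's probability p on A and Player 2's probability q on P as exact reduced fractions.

P1 indiff ⇒ q·7+(1-q)·9 = q·9+(1-q)·6 ⇒ q(-2) = (1-q)(-3) ⇒ q = 3/5
P2 indiff ⇒ p·1+(1-p)·7 = p·3+(1-p)·6 ⇒ p(-2) = (1-p)(-1) ⇒ p = 1/3

p=1/3, q=3/5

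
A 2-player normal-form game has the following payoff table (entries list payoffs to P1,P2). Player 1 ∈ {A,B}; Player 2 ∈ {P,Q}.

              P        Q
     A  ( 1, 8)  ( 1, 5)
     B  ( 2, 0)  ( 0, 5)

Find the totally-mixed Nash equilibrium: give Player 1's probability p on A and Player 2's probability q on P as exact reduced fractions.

P1 mixes 5/8 on A; P2 mixes 1/2 on P

P1 indiff ⇒ q·1+(1-q)·1 = q·2+(1-q)·0 ⇒ q(-1) = (1-q)(-1) ⇒ q = 1/2
P2 indiff ⇒ p·8+(1-p)·0 = p·5+(1-p)·5 ⇒ p(3) = (1-p)(5) ⇒ p = 5/8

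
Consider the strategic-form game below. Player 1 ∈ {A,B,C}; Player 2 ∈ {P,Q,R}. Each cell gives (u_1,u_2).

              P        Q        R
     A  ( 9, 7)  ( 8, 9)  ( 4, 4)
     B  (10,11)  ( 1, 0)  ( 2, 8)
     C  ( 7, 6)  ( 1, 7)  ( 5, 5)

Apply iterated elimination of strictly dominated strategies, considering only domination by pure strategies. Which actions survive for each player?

P2 drop R (P beats it: A:7>4 B:11>8 C:6>5)
P1 drop C (A beats it: P:9>7 Q:8>1)
P1→{A,B} P2→{P,Q}

IESDS → P1:{A,B} P2:{P,Q}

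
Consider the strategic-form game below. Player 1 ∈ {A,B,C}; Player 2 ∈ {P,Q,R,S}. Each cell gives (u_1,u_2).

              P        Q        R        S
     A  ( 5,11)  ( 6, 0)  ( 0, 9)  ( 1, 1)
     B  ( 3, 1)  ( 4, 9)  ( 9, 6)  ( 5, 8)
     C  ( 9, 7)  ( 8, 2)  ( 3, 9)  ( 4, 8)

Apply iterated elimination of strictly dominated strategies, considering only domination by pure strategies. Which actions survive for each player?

Survivors P1:{B,C} P2:{Q,R,S}

P1 drop A (C beats it: P:9>5 Q:8>6 R:3>0 S:4>1)
P2 drop P (R beats it: B:6>1 C:9>7)
P1→{B,C} P2→{Q,R,S}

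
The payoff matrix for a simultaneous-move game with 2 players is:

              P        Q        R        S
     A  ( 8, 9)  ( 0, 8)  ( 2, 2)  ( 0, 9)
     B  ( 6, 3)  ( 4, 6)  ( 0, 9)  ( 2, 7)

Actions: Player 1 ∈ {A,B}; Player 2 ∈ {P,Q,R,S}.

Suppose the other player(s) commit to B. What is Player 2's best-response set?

u_2(P vs B) = 3
u_2(Q vs B) = 6
u_2(R vs B) = 9
u_2(S vs B) = 7
max payoff 9 at {R}

BR_2 = {R}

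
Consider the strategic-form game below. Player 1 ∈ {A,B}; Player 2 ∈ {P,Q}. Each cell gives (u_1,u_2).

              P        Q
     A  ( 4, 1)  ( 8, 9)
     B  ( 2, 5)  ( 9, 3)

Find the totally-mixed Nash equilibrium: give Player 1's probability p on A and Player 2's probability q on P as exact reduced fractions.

P1 indiff ⇒ q·4+(1-q)·8 = q·2+(1-q)·9 ⇒ q(2) = (1-q)(1) ⇒ q = 1/3
P2 indiff ⇒ p·1+(1-p)·5 = p·9+(1-p)·3 ⇒ p(-8) = (1-p)(-2) ⇒ p = 1/5

p=1/5, q=1/3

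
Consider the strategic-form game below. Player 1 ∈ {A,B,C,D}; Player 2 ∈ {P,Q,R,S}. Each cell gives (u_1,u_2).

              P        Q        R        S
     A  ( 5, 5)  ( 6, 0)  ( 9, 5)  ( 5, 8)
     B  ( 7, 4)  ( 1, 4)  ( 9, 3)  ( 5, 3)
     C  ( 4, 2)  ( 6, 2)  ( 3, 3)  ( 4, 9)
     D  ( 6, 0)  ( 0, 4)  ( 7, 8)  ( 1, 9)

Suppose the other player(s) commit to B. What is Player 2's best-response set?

u_2(P vs B) = 4
u_2(Q vs B) = 4
u_2(R vs B) = 3
u_2(S vs B) = 3
max payoff 4 at {P,Q}

BR_2 = {P,Q}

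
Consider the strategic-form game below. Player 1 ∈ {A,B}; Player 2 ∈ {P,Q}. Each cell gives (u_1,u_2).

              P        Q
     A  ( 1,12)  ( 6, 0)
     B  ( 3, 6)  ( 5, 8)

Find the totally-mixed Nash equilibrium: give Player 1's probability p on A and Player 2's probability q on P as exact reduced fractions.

P1 indiff ⇒ q·1+(1-q)·6 = q·3+(1-q)·5 ⇒ q(-2) = (1-q)(-1) ⇒ q = 1/3
P2 indiff ⇒ p·12+(1-p)·6 = p·0+(1-p)·8 ⇒ p(12) = (1-p)(2) ⇒ p = 1/7

P1 mixes 1/7 on A; P2 mixes 1/3 on P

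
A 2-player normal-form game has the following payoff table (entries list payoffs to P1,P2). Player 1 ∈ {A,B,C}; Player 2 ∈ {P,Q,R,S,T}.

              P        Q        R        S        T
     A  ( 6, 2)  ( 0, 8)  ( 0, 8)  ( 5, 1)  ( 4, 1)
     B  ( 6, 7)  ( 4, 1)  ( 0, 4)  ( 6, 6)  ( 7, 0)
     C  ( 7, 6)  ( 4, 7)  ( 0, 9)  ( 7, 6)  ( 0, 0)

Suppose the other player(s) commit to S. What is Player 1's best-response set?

BR_1 = {C}

u_1(A vs S) = 5
u_1(B vs S) = 6
u_1(C vs S) = 7
max payoff 7 at {C}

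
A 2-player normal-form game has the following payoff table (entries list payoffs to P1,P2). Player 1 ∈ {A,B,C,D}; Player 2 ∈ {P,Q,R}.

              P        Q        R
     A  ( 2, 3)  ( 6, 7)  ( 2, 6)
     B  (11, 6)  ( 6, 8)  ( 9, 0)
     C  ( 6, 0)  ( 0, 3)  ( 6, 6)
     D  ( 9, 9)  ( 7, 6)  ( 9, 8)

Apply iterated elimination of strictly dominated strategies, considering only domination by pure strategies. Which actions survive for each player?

P1 drop A (D beats it: P:9>2 Q:7>6 R:9>2)
P1 drop C (B beats it: P:11>6 Q:6>0 R:9>6)
P2 drop R (P beats it: B:6>0 D:9>8)
P1→{B,D} P2→{P,Q}

Remaining: P1:{B,D} P2:{P,Q}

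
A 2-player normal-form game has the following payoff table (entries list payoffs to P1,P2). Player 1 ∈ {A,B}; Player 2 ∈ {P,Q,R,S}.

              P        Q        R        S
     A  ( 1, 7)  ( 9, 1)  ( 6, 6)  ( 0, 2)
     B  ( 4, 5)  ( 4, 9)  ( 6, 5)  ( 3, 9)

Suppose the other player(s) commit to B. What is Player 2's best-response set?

u_2(P vs B) = 5
u_2(Q vs B) = 9
u_2(R vs B) = 5
u_2(S vs B) = 9
max payoff 9 at {Q,S}

BR_2 = {Q,S}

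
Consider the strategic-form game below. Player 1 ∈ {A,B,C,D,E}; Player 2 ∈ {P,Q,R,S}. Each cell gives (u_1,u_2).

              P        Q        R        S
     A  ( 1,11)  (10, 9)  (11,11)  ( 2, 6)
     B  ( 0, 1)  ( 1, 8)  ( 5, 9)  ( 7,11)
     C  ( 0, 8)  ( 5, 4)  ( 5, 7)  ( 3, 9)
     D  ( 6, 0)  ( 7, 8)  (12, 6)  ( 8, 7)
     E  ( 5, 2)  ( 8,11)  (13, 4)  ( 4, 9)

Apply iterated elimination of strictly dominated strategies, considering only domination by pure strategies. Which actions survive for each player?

Remaining: P1:{A,D,E} P2:{P,Q,R}

P1 drop B (D beats it: P:6>0 Q:7>1 R:12>5 S:8>7)
P1 drop C (D beats it: P:6>0 Q:7>5 R:12>5 S:8>3)
P2 drop S (Q beats it: A:9>6 D:8>7 E:11>9)
P1→{A,D,E} P2→{P,Q,R}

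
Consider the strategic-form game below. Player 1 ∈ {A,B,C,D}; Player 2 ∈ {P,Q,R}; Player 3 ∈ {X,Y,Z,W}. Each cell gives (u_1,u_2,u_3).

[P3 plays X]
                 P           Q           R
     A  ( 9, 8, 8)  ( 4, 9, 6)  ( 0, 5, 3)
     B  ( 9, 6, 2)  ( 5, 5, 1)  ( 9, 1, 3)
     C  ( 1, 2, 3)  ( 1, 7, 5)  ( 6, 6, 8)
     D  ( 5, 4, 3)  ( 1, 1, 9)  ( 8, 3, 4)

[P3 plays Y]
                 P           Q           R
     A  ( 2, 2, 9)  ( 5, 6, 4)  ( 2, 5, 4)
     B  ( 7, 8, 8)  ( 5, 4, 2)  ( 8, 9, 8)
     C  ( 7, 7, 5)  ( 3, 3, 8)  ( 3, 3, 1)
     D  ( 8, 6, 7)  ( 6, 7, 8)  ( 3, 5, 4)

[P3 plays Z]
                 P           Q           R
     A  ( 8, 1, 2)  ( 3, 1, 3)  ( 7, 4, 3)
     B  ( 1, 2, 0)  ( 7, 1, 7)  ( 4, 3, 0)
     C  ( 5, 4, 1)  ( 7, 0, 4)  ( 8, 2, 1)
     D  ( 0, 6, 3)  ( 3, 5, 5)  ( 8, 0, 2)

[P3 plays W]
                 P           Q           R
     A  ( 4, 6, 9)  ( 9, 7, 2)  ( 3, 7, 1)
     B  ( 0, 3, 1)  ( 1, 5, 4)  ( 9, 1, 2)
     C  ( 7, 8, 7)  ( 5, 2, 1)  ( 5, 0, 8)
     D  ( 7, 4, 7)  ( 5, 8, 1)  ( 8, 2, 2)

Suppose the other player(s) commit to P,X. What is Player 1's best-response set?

BR_1 = {A,B}

u_1(A vs P,X) = 9
u_1(B vs P,X) = 9
u_1(C vs P,X) = 1
u_1(D vs P,X) = 5
max payoff 9 at {A,B}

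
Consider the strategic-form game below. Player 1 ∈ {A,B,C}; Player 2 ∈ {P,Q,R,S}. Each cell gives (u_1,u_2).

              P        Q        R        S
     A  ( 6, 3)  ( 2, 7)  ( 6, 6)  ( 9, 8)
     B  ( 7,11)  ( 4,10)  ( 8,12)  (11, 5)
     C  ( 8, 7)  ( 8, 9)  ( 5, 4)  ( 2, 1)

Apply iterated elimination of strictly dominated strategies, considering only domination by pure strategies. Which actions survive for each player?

Survivors P1:{B,C} P2:{P,Q,R}

P1 drop A (B beats it: P:7>6 Q:4>2 R:8>6 S:11>9)
P2 drop S (P beats it: B:11>5 C:7>1)
P1→{B,C} P2→{P,Q,R}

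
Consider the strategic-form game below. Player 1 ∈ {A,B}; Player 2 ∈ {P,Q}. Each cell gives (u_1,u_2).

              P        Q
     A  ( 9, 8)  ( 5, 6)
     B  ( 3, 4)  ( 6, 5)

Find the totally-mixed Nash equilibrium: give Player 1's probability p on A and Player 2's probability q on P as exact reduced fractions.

P1 indiff ⇒ q·9+(1-q)·5 = q·3+(1-q)·6 ⇒ q(6) = (1-q)(1) ⇒ q = 1/7
P2 indiff ⇒ p·8+(1-p)·4 = p·6+(1-p)·5 ⇒ p(2) = (1-p)(1) ⇒ p = 1/3

P1 mixes 1/3 on A; P2 mixes 1/7 on P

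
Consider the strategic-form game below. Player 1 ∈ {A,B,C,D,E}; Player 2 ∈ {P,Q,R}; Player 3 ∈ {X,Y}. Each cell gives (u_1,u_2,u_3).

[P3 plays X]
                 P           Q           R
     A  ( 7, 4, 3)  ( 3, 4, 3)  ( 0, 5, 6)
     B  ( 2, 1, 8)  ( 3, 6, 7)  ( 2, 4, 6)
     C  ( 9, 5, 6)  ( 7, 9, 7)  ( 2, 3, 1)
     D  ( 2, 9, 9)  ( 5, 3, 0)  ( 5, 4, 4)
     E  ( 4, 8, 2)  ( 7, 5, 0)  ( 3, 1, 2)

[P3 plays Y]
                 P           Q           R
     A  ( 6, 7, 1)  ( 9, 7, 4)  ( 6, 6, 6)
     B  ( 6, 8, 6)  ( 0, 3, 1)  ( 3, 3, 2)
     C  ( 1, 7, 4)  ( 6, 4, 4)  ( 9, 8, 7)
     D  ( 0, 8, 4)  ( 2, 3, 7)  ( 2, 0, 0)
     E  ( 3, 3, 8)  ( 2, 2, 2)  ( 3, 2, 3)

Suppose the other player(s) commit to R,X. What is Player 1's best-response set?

u_1(A vs R,X) = 0
u_1(B vs R,X) = 2
u_1(C vs R,X) = 2
u_1(D vs R,X) = 5
u_1(E vs R,X) = 3
max payoff 5 at {D}

argmax u_1 = {D}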